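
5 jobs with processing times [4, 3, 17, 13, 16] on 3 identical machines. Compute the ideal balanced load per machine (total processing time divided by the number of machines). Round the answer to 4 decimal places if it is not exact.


Total processing time = 4 + 3 + 17 + 13 + 16 = 53
Number of machines = 3
Ideal balanced load = 53 / 3 = 17.6667

17.6667


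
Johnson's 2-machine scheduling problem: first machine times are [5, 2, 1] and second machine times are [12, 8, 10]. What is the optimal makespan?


Apply Johnson's rule:
  Group 1 (a <= b): [(3, 1, 10), (2, 2, 8), (1, 5, 12)]
  Group 2 (a > b): []
Optimal job order: [3, 2, 1]
Schedule:
  Job 3: M1 done at 1, M2 done at 11
  Job 2: M1 done at 3, M2 done at 19
  Job 1: M1 done at 8, M2 done at 31
Makespan = 31

31


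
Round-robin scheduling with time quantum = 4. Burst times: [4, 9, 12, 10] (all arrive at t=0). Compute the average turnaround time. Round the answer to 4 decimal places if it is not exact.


Time quantum = 4
Execution trace:
  J1 runs 4 units, time = 4
  J2 runs 4 units, time = 8
  J3 runs 4 units, time = 12
  J4 runs 4 units, time = 16
  J2 runs 4 units, time = 20
  J3 runs 4 units, time = 24
  J4 runs 4 units, time = 28
  J2 runs 1 units, time = 29
  J3 runs 4 units, time = 33
  J4 runs 2 units, time = 35
Finish times: [4, 29, 33, 35]
Average turnaround = 101/4 = 25.25

25.25


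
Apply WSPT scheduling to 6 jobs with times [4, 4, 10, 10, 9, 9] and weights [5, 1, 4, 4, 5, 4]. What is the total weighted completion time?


Compute p/w ratios and sort ascending (WSPT): [(4, 5), (9, 5), (9, 4), (10, 4), (10, 4), (4, 1)]
Compute weighted completion times:
  Job (p=4,w=5): C=4, w*C=5*4=20
  Job (p=9,w=5): C=13, w*C=5*13=65
  Job (p=9,w=4): C=22, w*C=4*22=88
  Job (p=10,w=4): C=32, w*C=4*32=128
  Job (p=10,w=4): C=42, w*C=4*42=168
  Job (p=4,w=1): C=46, w*C=1*46=46
Total weighted completion time = 515

515


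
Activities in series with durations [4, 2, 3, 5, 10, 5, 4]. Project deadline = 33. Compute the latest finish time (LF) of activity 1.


LF(activity 1) = deadline - sum of successor durations
Successors: activities 2 through 7 with durations [2, 3, 5, 10, 5, 4]
Sum of successor durations = 29
LF = 33 - 29 = 4

4


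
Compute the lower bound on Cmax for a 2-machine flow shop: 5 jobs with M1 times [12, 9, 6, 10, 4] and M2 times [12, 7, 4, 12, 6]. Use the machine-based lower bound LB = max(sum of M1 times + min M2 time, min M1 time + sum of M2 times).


LB1 = sum(M1 times) + min(M2 times) = 41 + 4 = 45
LB2 = min(M1 times) + sum(M2 times) = 4 + 41 = 45
Lower bound = max(LB1, LB2) = max(45, 45) = 45

45


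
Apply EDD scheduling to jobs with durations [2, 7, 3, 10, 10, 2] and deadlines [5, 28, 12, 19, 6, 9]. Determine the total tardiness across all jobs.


Sort by due date (EDD order): [(2, 5), (10, 6), (2, 9), (3, 12), (10, 19), (7, 28)]
Compute completion times and tardiness:
  Job 1: p=2, d=5, C=2, tardiness=max(0,2-5)=0
  Job 2: p=10, d=6, C=12, tardiness=max(0,12-6)=6
  Job 3: p=2, d=9, C=14, tardiness=max(0,14-9)=5
  Job 4: p=3, d=12, C=17, tardiness=max(0,17-12)=5
  Job 5: p=10, d=19, C=27, tardiness=max(0,27-19)=8
  Job 6: p=7, d=28, C=34, tardiness=max(0,34-28)=6
Total tardiness = 30

30


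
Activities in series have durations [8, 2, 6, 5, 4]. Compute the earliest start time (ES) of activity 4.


Activity 4 starts after activities 1 through 3 complete.
Predecessor durations: [8, 2, 6]
ES = 8 + 2 + 6 = 16

16


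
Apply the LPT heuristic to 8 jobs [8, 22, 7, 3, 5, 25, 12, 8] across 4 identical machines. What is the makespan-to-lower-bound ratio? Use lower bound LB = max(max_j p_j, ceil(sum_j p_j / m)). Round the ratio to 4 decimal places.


LPT order: [25, 22, 12, 8, 8, 7, 5, 3]
Machine loads after assignment: [25, 22, 22, 21]
LPT makespan = 25
Lower bound = max(max_job, ceil(total/4)) = max(25, 23) = 25
Ratio = 25 / 25 = 1.0

1.0


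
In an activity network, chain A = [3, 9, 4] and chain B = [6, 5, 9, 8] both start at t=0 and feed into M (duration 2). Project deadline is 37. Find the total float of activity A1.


Forward pass: ES(A1) = sum of predecessors on chain A = 0
EF = ES + duration = 0 + 3 = 3
Backward pass: LF(M) = deadline = 37; LS(M) = 37 - 2 = 35
LF(A1) = LS(M) - sum(successors on chain A) = 35 - 13 = 22
LS = LF - duration = 22 - 3 = 19
Total float = LS - ES = 19 - 0 = 19

19


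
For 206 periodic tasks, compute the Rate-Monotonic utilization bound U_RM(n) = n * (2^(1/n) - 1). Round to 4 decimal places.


Compute 2^(1/206) = 1.0033704594
Subtract 1: 1.0033704594 - 1 = 0.0033704594
Multiply by n: 206 * 0.0033704594 = 0.6943146364
Round to 4 dp: 0.6943

0.6943


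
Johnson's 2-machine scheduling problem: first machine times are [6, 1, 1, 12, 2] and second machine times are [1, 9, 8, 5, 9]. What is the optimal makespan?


Apply Johnson's rule:
  Group 1 (a <= b): [(2, 1, 9), (3, 1, 8), (5, 2, 9)]
  Group 2 (a > b): [(4, 12, 5), (1, 6, 1)]
Optimal job order: [2, 3, 5, 4, 1]
Schedule:
  Job 2: M1 done at 1, M2 done at 10
  Job 3: M1 done at 2, M2 done at 18
  Job 5: M1 done at 4, M2 done at 27
  Job 4: M1 done at 16, M2 done at 32
  Job 1: M1 done at 22, M2 done at 33
Makespan = 33

33


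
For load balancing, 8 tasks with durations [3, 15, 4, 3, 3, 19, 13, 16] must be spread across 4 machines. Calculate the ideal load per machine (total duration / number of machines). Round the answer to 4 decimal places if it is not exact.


Total processing time = 3 + 15 + 4 + 3 + 3 + 19 + 13 + 16 = 76
Number of machines = 4
Ideal balanced load = 76 / 4 = 19.0

19.0


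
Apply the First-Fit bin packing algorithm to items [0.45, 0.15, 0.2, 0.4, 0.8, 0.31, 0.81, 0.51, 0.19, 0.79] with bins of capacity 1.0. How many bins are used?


Place items sequentially using First-Fit:
  Item 0.45 -> new Bin 1
  Item 0.15 -> Bin 1 (now 0.6)
  Item 0.2 -> Bin 1 (now 0.8)
  Item 0.4 -> new Bin 2
  Item 0.8 -> new Bin 3
  Item 0.31 -> Bin 2 (now 0.71)
  Item 0.81 -> new Bin 4
  Item 0.51 -> new Bin 5
  Item 0.19 -> Bin 1 (now 0.99)
  Item 0.79 -> new Bin 6
Total bins used = 6

6


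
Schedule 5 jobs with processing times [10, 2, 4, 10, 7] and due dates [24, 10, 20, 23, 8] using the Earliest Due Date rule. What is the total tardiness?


Sort by due date (EDD order): [(7, 8), (2, 10), (4, 20), (10, 23), (10, 24)]
Compute completion times and tardiness:
  Job 1: p=7, d=8, C=7, tardiness=max(0,7-8)=0
  Job 2: p=2, d=10, C=9, tardiness=max(0,9-10)=0
  Job 3: p=4, d=20, C=13, tardiness=max(0,13-20)=0
  Job 4: p=10, d=23, C=23, tardiness=max(0,23-23)=0
  Job 5: p=10, d=24, C=33, tardiness=max(0,33-24)=9
Total tardiness = 9

9


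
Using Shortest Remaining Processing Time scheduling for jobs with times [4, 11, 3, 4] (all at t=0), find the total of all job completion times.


Since all jobs arrive at t=0, SRPT equals SPT ordering.
SPT order: [3, 4, 4, 11]
Completion times:
  Job 1: p=3, C=3
  Job 2: p=4, C=7
  Job 3: p=4, C=11
  Job 4: p=11, C=22
Total completion time = 3 + 7 + 11 + 22 = 43

43


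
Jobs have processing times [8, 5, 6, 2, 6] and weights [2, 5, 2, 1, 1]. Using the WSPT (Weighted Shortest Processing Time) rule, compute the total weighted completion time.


Compute p/w ratios and sort ascending (WSPT): [(5, 5), (2, 1), (6, 2), (8, 2), (6, 1)]
Compute weighted completion times:
  Job (p=5,w=5): C=5, w*C=5*5=25
  Job (p=2,w=1): C=7, w*C=1*7=7
  Job (p=6,w=2): C=13, w*C=2*13=26
  Job (p=8,w=2): C=21, w*C=2*21=42
  Job (p=6,w=1): C=27, w*C=1*27=27
Total weighted completion time = 127

127


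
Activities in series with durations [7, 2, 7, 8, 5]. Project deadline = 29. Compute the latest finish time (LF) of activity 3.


LF(activity 3) = deadline - sum of successor durations
Successors: activities 4 through 5 with durations [8, 5]
Sum of successor durations = 13
LF = 29 - 13 = 16

16


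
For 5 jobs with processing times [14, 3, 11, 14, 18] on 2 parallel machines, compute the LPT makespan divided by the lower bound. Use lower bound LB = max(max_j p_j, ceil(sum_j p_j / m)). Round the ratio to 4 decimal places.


LPT order: [18, 14, 14, 11, 3]
Machine loads after assignment: [29, 31]
LPT makespan = 31
Lower bound = max(max_job, ceil(total/2)) = max(18, 30) = 30
Ratio = 31 / 30 = 1.0333

1.0333


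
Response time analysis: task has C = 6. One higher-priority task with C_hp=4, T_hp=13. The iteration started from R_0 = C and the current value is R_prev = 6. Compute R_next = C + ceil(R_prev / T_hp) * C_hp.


R_next = C + ceil(R_prev / T_hp) * C_hp
ceil(6 / 13) = ceil(0.4615) = 1
Interference = 1 * 4 = 4
R_next = 6 + 4 = 10

10


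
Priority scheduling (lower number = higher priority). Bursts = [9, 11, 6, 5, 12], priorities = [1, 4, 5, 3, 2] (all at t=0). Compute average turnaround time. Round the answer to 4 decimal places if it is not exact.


Sort by priority (ascending = highest first):
Order: [(1, 9), (2, 12), (3, 5), (4, 11), (5, 6)]
Completion times:
  Priority 1, burst=9, C=9
  Priority 2, burst=12, C=21
  Priority 3, burst=5, C=26
  Priority 4, burst=11, C=37
  Priority 5, burst=6, C=43
Average turnaround = 136/5 = 27.2

27.2


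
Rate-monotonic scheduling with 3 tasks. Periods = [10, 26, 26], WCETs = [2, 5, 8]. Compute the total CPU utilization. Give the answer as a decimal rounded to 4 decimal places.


Compute individual utilizations (exact fractions):
  Task 1: C/T = 2/10 = 1/5 (approx. 0.2)
  Task 2: C/T = 5/26 (approx. 0.1923)
  Task 3: C/T = 8/26 = 4/13 (approx. 0.3077)
Total utilization U = 1/5 + 5/26 + 4/13 = 7/10
Rounded to 4 decimal places: U = 0.7000
RM (Liu & Layland) bound for 3 tasks = 0.779763; compare with U = 7/10 (approx. 0.700000)
U <= bound, so schedulable by RM sufficient condition.

0.7000


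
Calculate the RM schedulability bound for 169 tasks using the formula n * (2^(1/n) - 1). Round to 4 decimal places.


Compute 2^(1/169) = 1.0041098851
Subtract 1: 1.0041098851 - 1 = 0.0041098851
Multiply by n: 169 * 0.0041098851 = 0.6945705819
Round to 4 dp: 0.6946

0.6946


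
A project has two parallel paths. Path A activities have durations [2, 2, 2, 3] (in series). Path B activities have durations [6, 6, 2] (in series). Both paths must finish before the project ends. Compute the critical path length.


Path A total = 2 + 2 + 2 + 3 = 9
Path B total = 6 + 6 + 2 = 14
Critical path = longest path = max(9, 14) = 14

14


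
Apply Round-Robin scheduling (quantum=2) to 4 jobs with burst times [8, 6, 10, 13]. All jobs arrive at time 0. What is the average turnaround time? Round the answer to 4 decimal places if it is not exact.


Time quantum = 2
Execution trace:
  J1 runs 2 units, time = 2
  J2 runs 2 units, time = 4
  J3 runs 2 units, time = 6
  J4 runs 2 units, time = 8
  J1 runs 2 units, time = 10
  J2 runs 2 units, time = 12
  J3 runs 2 units, time = 14
  J4 runs 2 units, time = 16
  J1 runs 2 units, time = 18
  J2 runs 2 units, time = 20
  J3 runs 2 units, time = 22
  J4 runs 2 units, time = 24
  J1 runs 2 units, time = 26
  J3 runs 2 units, time = 28
  J4 runs 2 units, time = 30
  J3 runs 2 units, time = 32
  J4 runs 2 units, time = 34
  J4 runs 2 units, time = 36
  J4 runs 1 units, time = 37
Finish times: [26, 20, 32, 37]
Average turnaround = 115/4 = 28.75

28.75


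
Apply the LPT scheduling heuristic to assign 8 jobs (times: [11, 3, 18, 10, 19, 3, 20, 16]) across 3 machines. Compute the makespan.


Sort jobs in decreasing order (LPT): [20, 19, 18, 16, 11, 10, 3, 3]
Assign each job to the least loaded machine:
  Machine 1: jobs [20, 10, 3], load = 33
  Machine 2: jobs [19, 11, 3], load = 33
  Machine 3: jobs [18, 16], load = 34
Makespan = max load = 34

34


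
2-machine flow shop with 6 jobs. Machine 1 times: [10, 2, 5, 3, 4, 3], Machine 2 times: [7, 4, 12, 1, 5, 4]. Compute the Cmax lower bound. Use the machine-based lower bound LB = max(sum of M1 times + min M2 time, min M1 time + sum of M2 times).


LB1 = sum(M1 times) + min(M2 times) = 27 + 1 = 28
LB2 = min(M1 times) + sum(M2 times) = 2 + 33 = 35
Lower bound = max(LB1, LB2) = max(28, 35) = 35

35


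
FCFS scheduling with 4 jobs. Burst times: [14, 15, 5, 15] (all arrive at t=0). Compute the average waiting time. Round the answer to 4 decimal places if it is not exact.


FCFS order (as given): [14, 15, 5, 15]
Waiting times:
  Job 1: wait = 0
  Job 2: wait = 14
  Job 3: wait = 29
  Job 4: wait = 34
Sum of waiting times = 77
Average waiting time = 77/4 = 19.25

19.25


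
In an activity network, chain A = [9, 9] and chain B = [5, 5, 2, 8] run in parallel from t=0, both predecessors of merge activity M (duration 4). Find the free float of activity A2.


ES(A2) = sum of predecessors on chain A = 9
EF(A2) = ES + duration = 9 + 9 = 18
Successor of A2 is M. ES(M) = max(sum(A), sum(B)) = max(18, 20) = 20
Free float = ES(successor) - EF(current) = 20 - 18 = 2

2


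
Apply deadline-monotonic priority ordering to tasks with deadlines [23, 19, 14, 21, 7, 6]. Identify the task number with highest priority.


Sort tasks by relative deadline (ascending):
  Task 6: deadline = 6
  Task 5: deadline = 7
  Task 3: deadline = 14
  Task 2: deadline = 19
  Task 4: deadline = 21
  Task 1: deadline = 23
Priority order (highest first): [6, 5, 3, 2, 4, 1]
Highest priority task = 6

6


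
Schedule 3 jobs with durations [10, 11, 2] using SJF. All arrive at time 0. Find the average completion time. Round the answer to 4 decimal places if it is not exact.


SJF order (ascending): [2, 10, 11]
Completion times:
  Job 1: burst=2, C=2
  Job 2: burst=10, C=12
  Job 3: burst=11, C=23
Average completion = 37/3 = 12.3333

12.3333


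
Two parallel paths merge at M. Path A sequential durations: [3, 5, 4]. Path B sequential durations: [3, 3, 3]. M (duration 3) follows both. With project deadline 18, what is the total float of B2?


Forward pass: ES(B2) = sum of predecessors on chain B = 3
EF = ES + duration = 3 + 3 = 6
Backward pass: LF(M) = deadline = 18; LS(M) = 18 - 3 = 15
LF(B2) = LS(M) - sum(successors on chain B) = 15 - 3 = 12
LS = LF - duration = 12 - 3 = 9
Total float = LS - ES = 9 - 3 = 6

6


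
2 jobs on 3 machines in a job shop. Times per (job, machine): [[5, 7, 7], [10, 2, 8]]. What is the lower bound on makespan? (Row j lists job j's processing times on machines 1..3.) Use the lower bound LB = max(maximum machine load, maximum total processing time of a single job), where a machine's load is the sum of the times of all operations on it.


Machine loads:
  Machine 1: 5 + 10 = 15
  Machine 2: 7 + 2 = 9
  Machine 3: 7 + 8 = 15
Max machine load = 15
Job totals:
  Job 1: 19
  Job 2: 20
Max job total = 20
Lower bound = max(15, 20) = 20

20


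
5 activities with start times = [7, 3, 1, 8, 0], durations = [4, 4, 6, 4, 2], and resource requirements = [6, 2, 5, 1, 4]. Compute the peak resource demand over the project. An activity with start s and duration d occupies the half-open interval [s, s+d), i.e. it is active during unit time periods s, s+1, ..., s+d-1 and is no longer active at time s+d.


Each activity i is active on [start_i, start_i + duration_i).
Compute total resource usage per time slot:
  t=0: active resources = [4], total = 4
  t=1: active resources = [5, 4], total = 9
  t=2: active resources = [5], total = 5
  t=3: active resources = [2, 5], total = 7
  t=4: active resources = [2, 5], total = 7
  t=5: active resources = [2, 5], total = 7
  t=6: active resources = [2, 5], total = 7
  t=7: active resources = [6], total = 6
  t=8: active resources = [6, 1], total = 7
  t=9: active resources = [6, 1], total = 7
  t=10: active resources = [6, 1], total = 7
  t=11: active resources = [1], total = 1
Peak resource demand = 9

9


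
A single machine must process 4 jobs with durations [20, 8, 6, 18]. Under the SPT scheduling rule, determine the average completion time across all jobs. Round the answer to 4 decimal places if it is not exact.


Sort jobs by processing time (SPT order): [6, 8, 18, 20]
Compute completion times sequentially:
  Job 1: processing = 6, completes at 6
  Job 2: processing = 8, completes at 14
  Job 3: processing = 18, completes at 32
  Job 4: processing = 20, completes at 52
Sum of completion times = 104
Average completion time = 104/4 = 26.0

26.0


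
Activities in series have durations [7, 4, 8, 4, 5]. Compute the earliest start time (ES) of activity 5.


Activity 5 starts after activities 1 through 4 complete.
Predecessor durations: [7, 4, 8, 4]
ES = 7 + 4 + 8 + 4 = 23

23


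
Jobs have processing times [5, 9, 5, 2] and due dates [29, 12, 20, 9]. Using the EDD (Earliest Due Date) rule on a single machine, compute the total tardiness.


Sort by due date (EDD order): [(2, 9), (9, 12), (5, 20), (5, 29)]
Compute completion times and tardiness:
  Job 1: p=2, d=9, C=2, tardiness=max(0,2-9)=0
  Job 2: p=9, d=12, C=11, tardiness=max(0,11-12)=0
  Job 3: p=5, d=20, C=16, tardiness=max(0,16-20)=0
  Job 4: p=5, d=29, C=21, tardiness=max(0,21-29)=0
Total tardiness = 0

0


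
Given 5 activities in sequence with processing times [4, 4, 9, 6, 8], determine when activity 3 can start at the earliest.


Activity 3 starts after activities 1 through 2 complete.
Predecessor durations: [4, 4]
ES = 4 + 4 = 8

8


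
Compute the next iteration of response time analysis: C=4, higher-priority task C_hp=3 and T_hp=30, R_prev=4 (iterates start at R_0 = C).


R_next = C + ceil(R_prev / T_hp) * C_hp
ceil(4 / 30) = ceil(0.1333) = 1
Interference = 1 * 3 = 3
R_next = 4 + 3 = 7

7


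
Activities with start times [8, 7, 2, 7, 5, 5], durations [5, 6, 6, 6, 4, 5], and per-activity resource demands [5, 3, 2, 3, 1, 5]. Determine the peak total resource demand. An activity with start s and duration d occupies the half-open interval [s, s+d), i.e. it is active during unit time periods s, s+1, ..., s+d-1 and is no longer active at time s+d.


Each activity i is active on [start_i, start_i + duration_i).
Compute total resource usage per time slot:
  t=0: active resources = [], total = 0
  t=1: active resources = [], total = 0
  t=2: active resources = [2], total = 2
  t=3: active resources = [2], total = 2
  t=4: active resources = [2], total = 2
  t=5: active resources = [2, 1, 5], total = 8
  t=6: active resources = [2, 1, 5], total = 8
  t=7: active resources = [3, 2, 3, 1, 5], total = 14
  t=8: active resources = [5, 3, 3, 1, 5], total = 17
  t=9: active resources = [5, 3, 3, 5], total = 16
  t=10: active resources = [5, 3, 3], total = 11
  t=11: active resources = [5, 3, 3], total = 11
  t=12: active resources = [5, 3, 3], total = 11
Peak resource demand = 17

17


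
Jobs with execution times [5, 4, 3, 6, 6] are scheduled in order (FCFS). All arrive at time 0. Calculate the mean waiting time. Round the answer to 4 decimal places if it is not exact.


FCFS order (as given): [5, 4, 3, 6, 6]
Waiting times:
  Job 1: wait = 0
  Job 2: wait = 5
  Job 3: wait = 9
  Job 4: wait = 12
  Job 5: wait = 18
Sum of waiting times = 44
Average waiting time = 44/5 = 8.8

8.8


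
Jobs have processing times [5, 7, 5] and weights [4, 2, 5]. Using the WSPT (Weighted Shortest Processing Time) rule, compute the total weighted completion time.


Compute p/w ratios and sort ascending (WSPT): [(5, 5), (5, 4), (7, 2)]
Compute weighted completion times:
  Job (p=5,w=5): C=5, w*C=5*5=25
  Job (p=5,w=4): C=10, w*C=4*10=40
  Job (p=7,w=2): C=17, w*C=2*17=34
Total weighted completion time = 99

99


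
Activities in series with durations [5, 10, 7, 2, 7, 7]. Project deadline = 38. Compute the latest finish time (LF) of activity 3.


LF(activity 3) = deadline - sum of successor durations
Successors: activities 4 through 6 with durations [2, 7, 7]
Sum of successor durations = 16
LF = 38 - 16 = 22

22


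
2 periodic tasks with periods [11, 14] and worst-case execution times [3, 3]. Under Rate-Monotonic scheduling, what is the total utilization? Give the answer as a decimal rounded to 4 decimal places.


Compute individual utilizations (exact fractions):
  Task 1: C/T = 3/11 (approx. 0.2727)
  Task 2: C/T = 3/14 (approx. 0.2143)
Total utilization U = 3/11 + 3/14 = 75/154
Rounded to 4 decimal places: U = 0.4870
RM (Liu & Layland) bound for 2 tasks = 0.828427; compare with U = 75/154 (approx. 0.487013)
U <= bound, so schedulable by RM sufficient condition.

0.4870


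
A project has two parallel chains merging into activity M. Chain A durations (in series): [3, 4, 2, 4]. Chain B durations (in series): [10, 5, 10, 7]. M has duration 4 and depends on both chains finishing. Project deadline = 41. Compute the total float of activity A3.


Forward pass: ES(A3) = sum of predecessors on chain A = 7
EF = ES + duration = 7 + 2 = 9
Backward pass: LF(M) = deadline = 41; LS(M) = 41 - 4 = 37
LF(A3) = LS(M) - sum(successors on chain A) = 37 - 4 = 33
LS = LF - duration = 33 - 2 = 31
Total float = LS - ES = 31 - 7 = 24

24


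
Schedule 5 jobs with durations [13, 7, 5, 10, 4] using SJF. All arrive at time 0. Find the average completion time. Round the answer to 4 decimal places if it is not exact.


SJF order (ascending): [4, 5, 7, 10, 13]
Completion times:
  Job 1: burst=4, C=4
  Job 2: burst=5, C=9
  Job 3: burst=7, C=16
  Job 4: burst=10, C=26
  Job 5: burst=13, C=39
Average completion = 94/5 = 18.8

18.8


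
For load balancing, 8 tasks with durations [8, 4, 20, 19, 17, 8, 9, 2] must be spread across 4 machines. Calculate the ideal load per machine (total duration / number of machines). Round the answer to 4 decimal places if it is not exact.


Total processing time = 8 + 4 + 20 + 19 + 17 + 8 + 9 + 2 = 87
Number of machines = 4
Ideal balanced load = 87 / 4 = 21.75

21.75


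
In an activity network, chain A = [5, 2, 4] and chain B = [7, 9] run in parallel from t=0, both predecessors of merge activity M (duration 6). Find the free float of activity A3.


ES(A3) = sum of predecessors on chain A = 7
EF(A3) = ES + duration = 7 + 4 = 11
Successor of A3 is M. ES(M) = max(sum(A), sum(B)) = max(11, 16) = 16
Free float = ES(successor) - EF(current) = 16 - 11 = 5

5


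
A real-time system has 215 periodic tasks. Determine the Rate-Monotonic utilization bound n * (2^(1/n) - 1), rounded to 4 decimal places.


Compute 2^(1/215) = 1.0032291429
Subtract 1: 1.0032291429 - 1 = 0.0032291429
Multiply by n: 215 * 0.0032291429 = 0.6942657235
Round to 4 dp: 0.6943

0.6943


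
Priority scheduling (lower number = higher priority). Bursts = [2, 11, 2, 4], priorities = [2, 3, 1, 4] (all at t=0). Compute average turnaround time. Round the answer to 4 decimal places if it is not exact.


Sort by priority (ascending = highest first):
Order: [(1, 2), (2, 2), (3, 11), (4, 4)]
Completion times:
  Priority 1, burst=2, C=2
  Priority 2, burst=2, C=4
  Priority 3, burst=11, C=15
  Priority 4, burst=4, C=19
Average turnaround = 40/4 = 10.0

10.0


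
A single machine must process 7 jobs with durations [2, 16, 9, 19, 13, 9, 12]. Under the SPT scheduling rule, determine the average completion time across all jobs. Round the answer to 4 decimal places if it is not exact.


Sort jobs by processing time (SPT order): [2, 9, 9, 12, 13, 16, 19]
Compute completion times sequentially:
  Job 1: processing = 2, completes at 2
  Job 2: processing = 9, completes at 11
  Job 3: processing = 9, completes at 20
  Job 4: processing = 12, completes at 32
  Job 5: processing = 13, completes at 45
  Job 6: processing = 16, completes at 61
  Job 7: processing = 19, completes at 80
Sum of completion times = 251
Average completion time = 251/7 = 35.8571

35.8571


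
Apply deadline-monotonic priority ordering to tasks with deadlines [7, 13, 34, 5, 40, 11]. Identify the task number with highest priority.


Sort tasks by relative deadline (ascending):
  Task 4: deadline = 5
  Task 1: deadline = 7
  Task 6: deadline = 11
  Task 2: deadline = 13
  Task 3: deadline = 34
  Task 5: deadline = 40
Priority order (highest first): [4, 1, 6, 2, 3, 5]
Highest priority task = 4

4


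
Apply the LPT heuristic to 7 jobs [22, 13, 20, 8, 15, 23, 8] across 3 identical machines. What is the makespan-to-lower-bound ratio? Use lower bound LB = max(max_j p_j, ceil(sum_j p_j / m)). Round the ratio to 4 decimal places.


LPT order: [23, 22, 20, 15, 13, 8, 8]
Machine loads after assignment: [39, 35, 35]
LPT makespan = 39
Lower bound = max(max_job, ceil(total/3)) = max(23, 37) = 37
Ratio = 39 / 37 = 1.0541

1.0541


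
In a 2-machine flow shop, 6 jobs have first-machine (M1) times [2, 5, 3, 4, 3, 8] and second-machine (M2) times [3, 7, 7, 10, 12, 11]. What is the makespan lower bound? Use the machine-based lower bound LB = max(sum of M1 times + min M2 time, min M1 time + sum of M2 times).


LB1 = sum(M1 times) + min(M2 times) = 25 + 3 = 28
LB2 = min(M1 times) + sum(M2 times) = 2 + 50 = 52
Lower bound = max(LB1, LB2) = max(28, 52) = 52

52


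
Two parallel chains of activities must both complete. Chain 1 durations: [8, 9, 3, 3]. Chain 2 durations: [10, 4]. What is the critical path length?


Path A total = 8 + 9 + 3 + 3 = 23
Path B total = 10 + 4 = 14
Critical path = longest path = max(23, 14) = 23

23


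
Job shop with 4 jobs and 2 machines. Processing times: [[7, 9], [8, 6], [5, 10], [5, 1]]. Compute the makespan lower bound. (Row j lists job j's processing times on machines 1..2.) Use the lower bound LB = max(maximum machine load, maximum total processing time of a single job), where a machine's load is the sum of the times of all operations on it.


Machine loads:
  Machine 1: 7 + 8 + 5 + 5 = 25
  Machine 2: 9 + 6 + 10 + 1 = 26
Max machine load = 26
Job totals:
  Job 1: 16
  Job 2: 14
  Job 3: 15
  Job 4: 6
Max job total = 16
Lower bound = max(26, 16) = 26

26


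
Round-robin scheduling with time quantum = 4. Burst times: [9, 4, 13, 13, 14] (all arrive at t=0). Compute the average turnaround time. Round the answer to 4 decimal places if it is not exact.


Time quantum = 4
Execution trace:
  J1 runs 4 units, time = 4
  J2 runs 4 units, time = 8
  J3 runs 4 units, time = 12
  J4 runs 4 units, time = 16
  J5 runs 4 units, time = 20
  J1 runs 4 units, time = 24
  J3 runs 4 units, time = 28
  J4 runs 4 units, time = 32
  J5 runs 4 units, time = 36
  J1 runs 1 units, time = 37
  J3 runs 4 units, time = 41
  J4 runs 4 units, time = 45
  J5 runs 4 units, time = 49
  J3 runs 1 units, time = 50
  J4 runs 1 units, time = 51
  J5 runs 2 units, time = 53
Finish times: [37, 8, 50, 51, 53]
Average turnaround = 199/5 = 39.8

39.8


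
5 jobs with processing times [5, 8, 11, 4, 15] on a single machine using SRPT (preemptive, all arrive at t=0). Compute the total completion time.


Since all jobs arrive at t=0, SRPT equals SPT ordering.
SPT order: [4, 5, 8, 11, 15]
Completion times:
  Job 1: p=4, C=4
  Job 2: p=5, C=9
  Job 3: p=8, C=17
  Job 4: p=11, C=28
  Job 5: p=15, C=43
Total completion time = 4 + 9 + 17 + 28 + 43 = 101

101


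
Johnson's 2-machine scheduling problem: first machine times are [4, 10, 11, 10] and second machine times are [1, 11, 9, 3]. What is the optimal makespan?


Apply Johnson's rule:
  Group 1 (a <= b): [(2, 10, 11)]
  Group 2 (a > b): [(3, 11, 9), (4, 10, 3), (1, 4, 1)]
Optimal job order: [2, 3, 4, 1]
Schedule:
  Job 2: M1 done at 10, M2 done at 21
  Job 3: M1 done at 21, M2 done at 30
  Job 4: M1 done at 31, M2 done at 34
  Job 1: M1 done at 35, M2 done at 36
Makespan = 36

36


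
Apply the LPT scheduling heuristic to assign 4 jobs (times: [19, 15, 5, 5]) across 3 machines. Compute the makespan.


Sort jobs in decreasing order (LPT): [19, 15, 5, 5]
Assign each job to the least loaded machine:
  Machine 1: jobs [19], load = 19
  Machine 2: jobs [15], load = 15
  Machine 3: jobs [5, 5], load = 10
Makespan = max load = 19

19


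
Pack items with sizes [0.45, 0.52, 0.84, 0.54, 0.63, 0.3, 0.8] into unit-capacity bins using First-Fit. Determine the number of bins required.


Place items sequentially using First-Fit:
  Item 0.45 -> new Bin 1
  Item 0.52 -> Bin 1 (now 0.97)
  Item 0.84 -> new Bin 2
  Item 0.54 -> new Bin 3
  Item 0.63 -> new Bin 4
  Item 0.3 -> Bin 3 (now 0.84)
  Item 0.8 -> new Bin 5
Total bins used = 5

5


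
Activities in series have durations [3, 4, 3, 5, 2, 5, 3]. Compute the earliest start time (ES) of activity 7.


Activity 7 starts after activities 1 through 6 complete.
Predecessor durations: [3, 4, 3, 5, 2, 5]
ES = 3 + 4 + 3 + 5 + 2 + 5 = 22

22


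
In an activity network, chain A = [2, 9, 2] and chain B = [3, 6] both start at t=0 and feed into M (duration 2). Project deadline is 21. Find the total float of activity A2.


Forward pass: ES(A2) = sum of predecessors on chain A = 2
EF = ES + duration = 2 + 9 = 11
Backward pass: LF(M) = deadline = 21; LS(M) = 21 - 2 = 19
LF(A2) = LS(M) - sum(successors on chain A) = 19 - 2 = 17
LS = LF - duration = 17 - 9 = 8
Total float = LS - ES = 8 - 2 = 6

6


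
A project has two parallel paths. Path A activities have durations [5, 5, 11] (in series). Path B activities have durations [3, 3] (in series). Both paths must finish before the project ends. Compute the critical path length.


Path A total = 5 + 5 + 11 = 21
Path B total = 3 + 3 = 6
Critical path = longest path = max(21, 6) = 21

21


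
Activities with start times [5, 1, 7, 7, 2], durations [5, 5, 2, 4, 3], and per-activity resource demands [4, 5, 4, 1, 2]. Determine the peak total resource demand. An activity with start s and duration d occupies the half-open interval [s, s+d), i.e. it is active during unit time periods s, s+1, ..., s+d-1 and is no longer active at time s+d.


Each activity i is active on [start_i, start_i + duration_i).
Compute total resource usage per time slot:
  t=0: active resources = [], total = 0
  t=1: active resources = [5], total = 5
  t=2: active resources = [5, 2], total = 7
  t=3: active resources = [5, 2], total = 7
  t=4: active resources = [5, 2], total = 7
  t=5: active resources = [4, 5], total = 9
  t=6: active resources = [4], total = 4
  t=7: active resources = [4, 4, 1], total = 9
  t=8: active resources = [4, 4, 1], total = 9
  t=9: active resources = [4, 1], total = 5
  t=10: active resources = [1], total = 1
Peak resource demand = 9

9


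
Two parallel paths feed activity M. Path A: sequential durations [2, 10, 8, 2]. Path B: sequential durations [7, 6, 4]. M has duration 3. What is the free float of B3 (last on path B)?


ES(B3) = sum of predecessors on chain B = 13
EF(B3) = ES + duration = 13 + 4 = 17
Successor of B3 is M. ES(M) = max(sum(A), sum(B)) = max(22, 17) = 22
Free float = ES(successor) - EF(current) = 22 - 17 = 5

5


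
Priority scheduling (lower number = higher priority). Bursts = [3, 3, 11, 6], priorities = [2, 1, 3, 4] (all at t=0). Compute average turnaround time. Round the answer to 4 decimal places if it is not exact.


Sort by priority (ascending = highest first):
Order: [(1, 3), (2, 3), (3, 11), (4, 6)]
Completion times:
  Priority 1, burst=3, C=3
  Priority 2, burst=3, C=6
  Priority 3, burst=11, C=17
  Priority 4, burst=6, C=23
Average turnaround = 49/4 = 12.25

12.25


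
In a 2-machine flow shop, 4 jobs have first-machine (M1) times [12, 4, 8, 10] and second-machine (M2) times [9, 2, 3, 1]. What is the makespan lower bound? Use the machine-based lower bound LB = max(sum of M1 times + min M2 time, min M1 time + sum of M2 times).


LB1 = sum(M1 times) + min(M2 times) = 34 + 1 = 35
LB2 = min(M1 times) + sum(M2 times) = 4 + 15 = 19
Lower bound = max(LB1, LB2) = max(35, 19) = 35

35


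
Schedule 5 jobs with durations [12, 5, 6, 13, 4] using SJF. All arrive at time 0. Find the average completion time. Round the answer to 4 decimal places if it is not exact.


SJF order (ascending): [4, 5, 6, 12, 13]
Completion times:
  Job 1: burst=4, C=4
  Job 2: burst=5, C=9
  Job 3: burst=6, C=15
  Job 4: burst=12, C=27
  Job 5: burst=13, C=40
Average completion = 95/5 = 19.0

19.0


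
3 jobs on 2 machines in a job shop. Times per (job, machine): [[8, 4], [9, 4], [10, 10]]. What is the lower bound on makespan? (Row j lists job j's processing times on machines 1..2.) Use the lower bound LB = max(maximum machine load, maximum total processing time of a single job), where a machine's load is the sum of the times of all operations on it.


Machine loads:
  Machine 1: 8 + 9 + 10 = 27
  Machine 2: 4 + 4 + 10 = 18
Max machine load = 27
Job totals:
  Job 1: 12
  Job 2: 13
  Job 3: 20
Max job total = 20
Lower bound = max(27, 20) = 27

27


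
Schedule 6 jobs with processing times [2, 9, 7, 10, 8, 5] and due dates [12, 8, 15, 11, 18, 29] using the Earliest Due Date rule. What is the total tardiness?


Sort by due date (EDD order): [(9, 8), (10, 11), (2, 12), (7, 15), (8, 18), (5, 29)]
Compute completion times and tardiness:
  Job 1: p=9, d=8, C=9, tardiness=max(0,9-8)=1
  Job 2: p=10, d=11, C=19, tardiness=max(0,19-11)=8
  Job 3: p=2, d=12, C=21, tardiness=max(0,21-12)=9
  Job 4: p=7, d=15, C=28, tardiness=max(0,28-15)=13
  Job 5: p=8, d=18, C=36, tardiness=max(0,36-18)=18
  Job 6: p=5, d=29, C=41, tardiness=max(0,41-29)=12
Total tardiness = 61

61


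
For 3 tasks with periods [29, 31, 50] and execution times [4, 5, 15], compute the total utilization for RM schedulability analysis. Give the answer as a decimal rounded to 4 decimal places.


Compute individual utilizations (exact fractions):
  Task 1: C/T = 4/29 (approx. 0.1379)
  Task 2: C/T = 5/31 (approx. 0.1613)
  Task 3: C/T = 15/50 = 3/10 (approx. 0.3)
Total utilization U = 4/29 + 5/31 + 3/10 = 5387/8990
Rounded to 4 decimal places: U = 0.5992
RM (Liu & Layland) bound for 3 tasks = 0.779763; compare with U = 5387/8990 (approx. 0.599221)
U <= bound, so schedulable by RM sufficient condition.

0.5992


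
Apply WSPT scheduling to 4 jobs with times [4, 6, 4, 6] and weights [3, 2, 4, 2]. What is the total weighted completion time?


Compute p/w ratios and sort ascending (WSPT): [(4, 4), (4, 3), (6, 2), (6, 2)]
Compute weighted completion times:
  Job (p=4,w=4): C=4, w*C=4*4=16
  Job (p=4,w=3): C=8, w*C=3*8=24
  Job (p=6,w=2): C=14, w*C=2*14=28
  Job (p=6,w=2): C=20, w*C=2*20=40
Total weighted completion time = 108

108


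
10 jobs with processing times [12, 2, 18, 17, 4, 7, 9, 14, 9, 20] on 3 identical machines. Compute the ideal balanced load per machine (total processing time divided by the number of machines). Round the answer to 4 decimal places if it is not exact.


Total processing time = 12 + 2 + 18 + 17 + 4 + 7 + 9 + 14 + 9 + 20 = 112
Number of machines = 3
Ideal balanced load = 112 / 3 = 37.3333

37.3333


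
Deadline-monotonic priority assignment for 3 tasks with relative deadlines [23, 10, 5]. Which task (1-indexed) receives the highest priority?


Sort tasks by relative deadline (ascending):
  Task 3: deadline = 5
  Task 2: deadline = 10
  Task 1: deadline = 23
Priority order (highest first): [3, 2, 1]
Highest priority task = 3

3


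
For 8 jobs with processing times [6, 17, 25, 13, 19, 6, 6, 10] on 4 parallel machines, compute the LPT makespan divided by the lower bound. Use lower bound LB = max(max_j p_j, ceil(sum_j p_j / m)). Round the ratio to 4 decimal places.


LPT order: [25, 19, 17, 13, 10, 6, 6, 6]
Machine loads after assignment: [25, 25, 29, 23]
LPT makespan = 29
Lower bound = max(max_job, ceil(total/4)) = max(25, 26) = 26
Ratio = 29 / 26 = 1.1154

1.1154


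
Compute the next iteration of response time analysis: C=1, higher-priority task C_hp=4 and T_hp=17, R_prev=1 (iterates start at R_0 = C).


R_next = C + ceil(R_prev / T_hp) * C_hp
ceil(1 / 17) = ceil(0.0588) = 1
Interference = 1 * 4 = 4
R_next = 1 + 4 = 5

5


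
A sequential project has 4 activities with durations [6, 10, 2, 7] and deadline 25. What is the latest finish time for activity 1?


LF(activity 1) = deadline - sum of successor durations
Successors: activities 2 through 4 with durations [10, 2, 7]
Sum of successor durations = 19
LF = 25 - 19 = 6

6


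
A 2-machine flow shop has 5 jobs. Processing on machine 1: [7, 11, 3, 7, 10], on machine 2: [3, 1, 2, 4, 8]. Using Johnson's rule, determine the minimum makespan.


Apply Johnson's rule:
  Group 1 (a <= b): []
  Group 2 (a > b): [(5, 10, 8), (4, 7, 4), (1, 7, 3), (3, 3, 2), (2, 11, 1)]
Optimal job order: [5, 4, 1, 3, 2]
Schedule:
  Job 5: M1 done at 10, M2 done at 18
  Job 4: M1 done at 17, M2 done at 22
  Job 1: M1 done at 24, M2 done at 27
  Job 3: M1 done at 27, M2 done at 29
  Job 2: M1 done at 38, M2 done at 39
Makespan = 39

39


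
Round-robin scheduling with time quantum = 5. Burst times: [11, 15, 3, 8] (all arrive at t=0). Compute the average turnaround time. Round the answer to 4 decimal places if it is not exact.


Time quantum = 5
Execution trace:
  J1 runs 5 units, time = 5
  J2 runs 5 units, time = 10
  J3 runs 3 units, time = 13
  J4 runs 5 units, time = 18
  J1 runs 5 units, time = 23
  J2 runs 5 units, time = 28
  J4 runs 3 units, time = 31
  J1 runs 1 units, time = 32
  J2 runs 5 units, time = 37
Finish times: [32, 37, 13, 31]
Average turnaround = 113/4 = 28.25

28.25


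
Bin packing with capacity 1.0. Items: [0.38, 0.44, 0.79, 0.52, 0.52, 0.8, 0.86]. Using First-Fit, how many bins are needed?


Place items sequentially using First-Fit:
  Item 0.38 -> new Bin 1
  Item 0.44 -> Bin 1 (now 0.82)
  Item 0.79 -> new Bin 2
  Item 0.52 -> new Bin 3
  Item 0.52 -> new Bin 4
  Item 0.8 -> new Bin 5
  Item 0.86 -> new Bin 6
Total bins used = 6

6


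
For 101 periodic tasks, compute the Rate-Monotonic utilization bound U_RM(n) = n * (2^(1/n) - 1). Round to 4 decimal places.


Compute 2^(1/101) = 1.0068864466
Subtract 1: 1.0068864466 - 1 = 0.0068864466
Multiply by n: 101 * 0.0068864466 = 0.6955311066
Round to 4 dp: 0.6955

0.6955


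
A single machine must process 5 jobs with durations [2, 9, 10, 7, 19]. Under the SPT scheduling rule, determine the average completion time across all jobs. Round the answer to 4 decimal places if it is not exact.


Sort jobs by processing time (SPT order): [2, 7, 9, 10, 19]
Compute completion times sequentially:
  Job 1: processing = 2, completes at 2
  Job 2: processing = 7, completes at 9
  Job 3: processing = 9, completes at 18
  Job 4: processing = 10, completes at 28
  Job 5: processing = 19, completes at 47
Sum of completion times = 104
Average completion time = 104/5 = 20.8

20.8


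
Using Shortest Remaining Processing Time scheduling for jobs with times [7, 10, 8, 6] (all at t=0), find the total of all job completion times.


Since all jobs arrive at t=0, SRPT equals SPT ordering.
SPT order: [6, 7, 8, 10]
Completion times:
  Job 1: p=6, C=6
  Job 2: p=7, C=13
  Job 3: p=8, C=21
  Job 4: p=10, C=31
Total completion time = 6 + 13 + 21 + 31 = 71

71


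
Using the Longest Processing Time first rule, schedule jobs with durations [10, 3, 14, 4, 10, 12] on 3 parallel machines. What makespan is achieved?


Sort jobs in decreasing order (LPT): [14, 12, 10, 10, 4, 3]
Assign each job to the least loaded machine:
  Machine 1: jobs [14, 3], load = 17
  Machine 2: jobs [12, 4], load = 16
  Machine 3: jobs [10, 10], load = 20
Makespan = max load = 20

20


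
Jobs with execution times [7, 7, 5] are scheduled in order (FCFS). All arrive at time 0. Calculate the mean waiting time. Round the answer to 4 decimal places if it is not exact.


FCFS order (as given): [7, 7, 5]
Waiting times:
  Job 1: wait = 0
  Job 2: wait = 7
  Job 3: wait = 14
Sum of waiting times = 21
Average waiting time = 21/3 = 7.0

7.0


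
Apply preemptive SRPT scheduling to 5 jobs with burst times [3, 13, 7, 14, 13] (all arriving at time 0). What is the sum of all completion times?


Since all jobs arrive at t=0, SRPT equals SPT ordering.
SPT order: [3, 7, 13, 13, 14]
Completion times:
  Job 1: p=3, C=3
  Job 2: p=7, C=10
  Job 3: p=13, C=23
  Job 4: p=13, C=36
  Job 5: p=14, C=50
Total completion time = 3 + 10 + 23 + 36 + 50 = 122

122


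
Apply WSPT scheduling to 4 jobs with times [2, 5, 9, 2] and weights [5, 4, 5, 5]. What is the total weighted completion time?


Compute p/w ratios and sort ascending (WSPT): [(2, 5), (2, 5), (5, 4), (9, 5)]
Compute weighted completion times:
  Job (p=2,w=5): C=2, w*C=5*2=10
  Job (p=2,w=5): C=4, w*C=5*4=20
  Job (p=5,w=4): C=9, w*C=4*9=36
  Job (p=9,w=5): C=18, w*C=5*18=90
Total weighted completion time = 156

156
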